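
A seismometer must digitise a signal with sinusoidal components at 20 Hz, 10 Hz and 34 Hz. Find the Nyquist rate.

Highest-frequency component: 34 Hz.
Nyquist rate = 2 × 34 Hz = 68 Hz.

68 Hz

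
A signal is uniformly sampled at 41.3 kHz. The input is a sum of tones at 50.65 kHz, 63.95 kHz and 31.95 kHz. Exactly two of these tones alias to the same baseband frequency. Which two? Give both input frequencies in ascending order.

31.95 kHz, 50.65 kHz

fs/2 = 20.65 kHz.
50.65 kHz mod fs = 9.35 kHz.
9.35 kHz ≤ fs/2 = 20.65 kHz, appears at 9.35 kHz.
63.95 kHz mod fs = 22.65 kHz.
22.65 kHz > fs/2 = 20.65 kHz, folds to fs − 22.65 kHz = 18.65 kHz.
31.95 kHz > fs/2 = 20.65 kHz, folds to fs − 31.95 kHz = 9.35 kHz.
31.95 kHz and 50.65 kHz both map to 9.35 kHz.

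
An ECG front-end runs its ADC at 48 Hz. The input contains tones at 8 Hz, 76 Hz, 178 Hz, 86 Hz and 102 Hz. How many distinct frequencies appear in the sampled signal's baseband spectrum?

5

fs/2 = 24 Hz.
8 Hz ≤ fs/2 = 24 Hz, passes unchanged.
76 Hz mod fs = 28 Hz.
28 Hz > fs/2 = 24 Hz, folds to fs − 28 Hz = 20 Hz.
178 Hz mod fs = 34 Hz.
34 Hz > fs/2 = 24 Hz, folds to fs − 34 Hz = 14 Hz.
86 Hz mod fs = 38 Hz.
38 Hz > fs/2 = 24 Hz, folds to fs − 38 Hz = 10 Hz.
102 Hz mod fs = 6 Hz.
6 Hz ≤ fs/2 = 24 Hz, appears at 6 Hz.
Distinct values: {6 Hz, 8 Hz, 10 Hz, 14 Hz, 20 Hz} → 5.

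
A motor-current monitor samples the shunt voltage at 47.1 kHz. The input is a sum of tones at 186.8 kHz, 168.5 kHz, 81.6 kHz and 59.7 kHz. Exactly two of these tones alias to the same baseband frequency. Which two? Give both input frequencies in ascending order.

59.7 kHz, 81.6 kHz

fs/2 = 23.55 kHz.
186.8 kHz mod fs = 45.5 kHz.
45.5 kHz > fs/2 = 23.55 kHz, folds to fs − 45.5 kHz = 1.6 kHz.
168.5 kHz mod fs = 27.2 kHz.
27.2 kHz > fs/2 = 23.55 kHz, folds to fs − 27.2 kHz = 19.9 kHz.
81.6 kHz mod fs = 34.5 kHz.
34.5 kHz > fs/2 = 23.55 kHz, folds to fs − 34.5 kHz = 12.6 kHz.
59.7 kHz mod fs = 12.6 kHz.
12.6 kHz ≤ fs/2 = 23.55 kHz, appears at 12.6 kHz.
59.7 kHz and 81.6 kHz both map to 12.6 kHz.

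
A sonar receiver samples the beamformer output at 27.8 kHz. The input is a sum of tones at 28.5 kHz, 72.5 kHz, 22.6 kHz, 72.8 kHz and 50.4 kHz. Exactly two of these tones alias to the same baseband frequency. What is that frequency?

5.2 kHz

fs/2 = 13.9 kHz.
28.5 kHz mod fs = 0.7 kHz.
0.7 kHz ≤ fs/2 = 13.9 kHz, appears at 0.7 kHz.
72.5 kHz mod fs = 16.9 kHz.
16.9 kHz > fs/2 = 13.9 kHz, folds to fs − 16.9 kHz = 10.9 kHz.
22.6 kHz > fs/2 = 13.9 kHz, folds to fs − 22.6 kHz = 5.2 kHz.
72.8 kHz mod fs = 17.2 kHz.
17.2 kHz > fs/2 = 13.9 kHz, folds to fs − 17.2 kHz = 10.6 kHz.
50.4 kHz mod fs = 22.6 kHz.
22.6 kHz > fs/2 = 13.9 kHz, folds to fs − 22.6 kHz = 5.2 kHz.
22.6 kHz and 50.4 kHz both map to 5.2 kHz.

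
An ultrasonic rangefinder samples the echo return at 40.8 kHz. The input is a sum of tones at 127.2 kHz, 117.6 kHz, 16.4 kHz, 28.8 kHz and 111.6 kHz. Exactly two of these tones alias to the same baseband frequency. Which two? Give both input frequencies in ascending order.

fs/2 = 20.4 kHz.
127.2 kHz mod fs = 4.8 kHz.
4.8 kHz ≤ fs/2 = 20.4 kHz, appears at 4.8 kHz.
117.6 kHz mod fs = 36 kHz.
36 kHz > fs/2 = 20.4 kHz, folds to fs − 36 kHz = 4.8 kHz.
16.4 kHz ≤ fs/2 = 20.4 kHz, passes unchanged.
28.8 kHz > fs/2 = 20.4 kHz, folds to fs − 28.8 kHz = 12 kHz.
111.6 kHz mod fs = 30 kHz.
30 kHz > fs/2 = 20.4 kHz, folds to fs − 30 kHz = 10.8 kHz.
117.6 kHz and 127.2 kHz both map to 4.8 kHz.

117.6 kHz, 127.2 kHz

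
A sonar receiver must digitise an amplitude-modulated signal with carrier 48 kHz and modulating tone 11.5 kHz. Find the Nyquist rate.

AM sidebands sit at fc ± fm = 36.5 kHz and 59.5 kHz.
Highest-frequency component: 59.5 kHz.
Nyquist rate = 2 × 59.5 kHz = 119 kHz.

119 kHz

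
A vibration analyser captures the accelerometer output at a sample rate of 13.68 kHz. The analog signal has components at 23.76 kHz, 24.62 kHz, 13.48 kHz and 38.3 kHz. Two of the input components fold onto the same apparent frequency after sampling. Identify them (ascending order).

fs/2 = 6.84 kHz.
23.76 kHz mod fs = 10.08 kHz.
10.08 kHz > fs/2 = 6.84 kHz, folds to fs − 10.08 kHz = 3.6 kHz.
24.62 kHz mod fs = 10.94 kHz.
10.94 kHz > fs/2 = 6.84 kHz, folds to fs − 10.94 kHz = 2.74 kHz.
13.48 kHz > fs/2 = 6.84 kHz, folds to fs − 13.48 kHz = 0.2 kHz.
38.3 kHz mod fs = 10.94 kHz.
10.94 kHz > fs/2 = 6.84 kHz, folds to fs − 10.94 kHz = 2.74 kHz.
24.62 kHz and 38.3 kHz both map to 2.74 kHz.

24.62 kHz, 38.3 kHz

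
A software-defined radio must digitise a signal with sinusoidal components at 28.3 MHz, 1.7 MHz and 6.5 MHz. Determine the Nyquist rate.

Highest-frequency component: 28.3 MHz.
Nyquist rate = 2 × 28.3 MHz = 56.6 MHz.

56.6 MHz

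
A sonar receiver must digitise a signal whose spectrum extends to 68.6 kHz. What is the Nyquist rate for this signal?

137.2 kHz

Nyquist rate = 2 × 68.6 kHz = 137.2 kHz.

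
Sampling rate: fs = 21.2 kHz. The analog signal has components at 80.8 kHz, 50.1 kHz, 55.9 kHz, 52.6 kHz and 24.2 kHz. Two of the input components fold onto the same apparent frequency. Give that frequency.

fs/2 = 10.6 kHz.
80.8 kHz mod fs = 17.2 kHz.
17.2 kHz > fs/2 = 10.6 kHz, folds to fs − 17.2 kHz = 4 kHz.
50.1 kHz mod fs = 7.7 kHz.
7.7 kHz ≤ fs/2 = 10.6 kHz, appears at 7.7 kHz.
55.9 kHz mod fs = 13.5 kHz.
13.5 kHz > fs/2 = 10.6 kHz, folds to fs − 13.5 kHz = 7.7 kHz.
52.6 kHz mod fs = 10.2 kHz.
10.2 kHz ≤ fs/2 = 10.6 kHz, appears at 10.2 kHz.
24.2 kHz mod fs = 3 kHz.
3 kHz ≤ fs/2 = 10.6 kHz, appears at 3 kHz.
50.1 kHz and 55.9 kHz both map to 7.7 kHz.

7.7 kHz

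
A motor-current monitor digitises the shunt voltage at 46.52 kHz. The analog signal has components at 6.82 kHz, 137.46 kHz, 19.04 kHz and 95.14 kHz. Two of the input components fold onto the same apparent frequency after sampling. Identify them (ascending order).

fs/2 = 23.26 kHz.
6.82 kHz ≤ fs/2 = 23.26 kHz, passes unchanged.
137.46 kHz mod fs = 44.42 kHz.
44.42 kHz > fs/2 = 23.26 kHz, folds to fs − 44.42 kHz = 2.1 kHz.
19.04 kHz ≤ fs/2 = 23.26 kHz, passes unchanged.
95.14 kHz mod fs = 2.1 kHz.
2.1 kHz ≤ fs/2 = 23.26 kHz, appears at 2.1 kHz.
95.14 kHz and 137.46 kHz both map to 2.1 kHz.

95.14 kHz, 137.46 kHz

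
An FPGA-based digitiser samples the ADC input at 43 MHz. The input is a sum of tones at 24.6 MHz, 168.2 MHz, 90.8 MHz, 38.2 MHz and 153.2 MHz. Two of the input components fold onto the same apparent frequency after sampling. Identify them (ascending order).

fs/2 = 21.5 MHz.
24.6 MHz > fs/2 = 21.5 MHz, folds to fs − 24.6 MHz = 18.4 MHz.
168.2 MHz mod fs = 39.2 MHz.
39.2 MHz > fs/2 = 21.5 MHz, folds to fs − 39.2 MHz = 3.8 MHz.
90.8 MHz mod fs = 4.8 MHz.
4.8 MHz ≤ fs/2 = 21.5 MHz, appears at 4.8 MHz.
38.2 MHz > fs/2 = 21.5 MHz, folds to fs − 38.2 MHz = 4.8 MHz.
153.2 MHz mod fs = 24.2 MHz.
24.2 MHz > fs/2 = 21.5 MHz, folds to fs − 24.2 MHz = 18.8 MHz.
38.2 MHz and 90.8 MHz both map to 4.8 MHz.

38.2 MHz, 90.8 MHz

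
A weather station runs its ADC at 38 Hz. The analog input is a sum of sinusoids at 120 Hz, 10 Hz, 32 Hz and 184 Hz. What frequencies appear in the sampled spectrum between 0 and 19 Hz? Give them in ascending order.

6 Hz, 10 Hz

fs/2 = 19 Hz.
120 Hz mod fs = 6 Hz.
6 Hz ≤ fs/2 = 19 Hz, appears at 6 Hz.
10 Hz ≤ fs/2 = 19 Hz, passes unchanged.
32 Hz > fs/2 = 19 Hz, folds to fs − 32 Hz = 6 Hz.
184 Hz mod fs = 32 Hz.
32 Hz > fs/2 = 19 Hz, folds to fs − 32 Hz = 6 Hz.
Distinct values: {6 Hz, 10 Hz}.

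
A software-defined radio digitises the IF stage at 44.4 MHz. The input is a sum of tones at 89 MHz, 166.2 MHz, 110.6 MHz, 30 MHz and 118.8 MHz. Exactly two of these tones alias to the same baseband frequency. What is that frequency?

fs/2 = 22.2 MHz.
89 MHz mod fs = 0.2 MHz.
0.2 MHz ≤ fs/2 = 22.2 MHz, appears at 0.2 MHz.
166.2 MHz mod fs = 33 MHz.
33 MHz > fs/2 = 22.2 MHz, folds to fs − 33 MHz = 11.4 MHz.
110.6 MHz mod fs = 21.8 MHz.
21.8 MHz ≤ fs/2 = 22.2 MHz, appears at 21.8 MHz.
30 MHz > fs/2 = 22.2 MHz, folds to fs − 30 MHz = 14.4 MHz.
118.8 MHz mod fs = 30 MHz.
30 MHz > fs/2 = 22.2 MHz, folds to fs − 30 MHz = 14.4 MHz.
30 MHz and 118.8 MHz both map to 14.4 MHz.

14.4 MHz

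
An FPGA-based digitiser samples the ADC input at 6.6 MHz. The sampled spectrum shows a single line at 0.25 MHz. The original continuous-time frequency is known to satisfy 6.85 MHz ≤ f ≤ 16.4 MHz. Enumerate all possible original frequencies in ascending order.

6.85 MHz, 12.95 MHz, 13.45 MHz

Frequencies that alias to 0.25 MHz are k·fs ± 0.25 MHz for integer k ≥ 0.
k=0: 0.25 MHz.
k=1: 6.35 MHz, 6.85 MHz.
k=2: 12.95 MHz, 13.45 MHz.
k=3: 19.55 MHz, 20.05 MHz.
Within [6.85 MHz, 16.4 MHz]: 6.85 MHz, 12.95 MHz, 13.45 MHz.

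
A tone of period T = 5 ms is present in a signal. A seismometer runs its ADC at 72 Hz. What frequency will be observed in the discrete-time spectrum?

16 Hz

T = 5 ms → f = 1/T = 200 Hz.
200 Hz mod fs = 56 Hz.
56 Hz > fs/2 = 36 Hz, folds to fs − 56 Hz = 16 Hz.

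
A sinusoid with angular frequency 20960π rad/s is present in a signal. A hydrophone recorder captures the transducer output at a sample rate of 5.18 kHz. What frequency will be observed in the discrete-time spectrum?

ω = 20960π rad/s → f = ω/(2π) = 10480 Hz = 10.48 kHz.
10.48 kHz mod fs = 0.12 kHz.
0.12 kHz ≤ fs/2 = 2.59 kHz, appears at 0.12 kHz.

0.12 kHz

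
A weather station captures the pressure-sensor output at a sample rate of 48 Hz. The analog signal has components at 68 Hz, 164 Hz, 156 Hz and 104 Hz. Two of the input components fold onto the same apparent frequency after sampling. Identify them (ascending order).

fs/2 = 24 Hz.
68 Hz mod fs = 20 Hz.
20 Hz ≤ fs/2 = 24 Hz, appears at 20 Hz.
164 Hz mod fs = 20 Hz.
20 Hz ≤ fs/2 = 24 Hz, appears at 20 Hz.
156 Hz mod fs = 12 Hz.
12 Hz ≤ fs/2 = 24 Hz, appears at 12 Hz.
104 Hz mod fs = 8 Hz.
8 Hz ≤ fs/2 = 24 Hz, appears at 8 Hz.
68 Hz and 164 Hz both map to 20 Hz.

68 Hz, 164 Hz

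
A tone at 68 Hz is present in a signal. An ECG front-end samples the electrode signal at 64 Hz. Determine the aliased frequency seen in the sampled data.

4 Hz

68 Hz mod fs = 4 Hz.
4 Hz ≤ fs/2 = 32 Hz, appears at 4 Hz.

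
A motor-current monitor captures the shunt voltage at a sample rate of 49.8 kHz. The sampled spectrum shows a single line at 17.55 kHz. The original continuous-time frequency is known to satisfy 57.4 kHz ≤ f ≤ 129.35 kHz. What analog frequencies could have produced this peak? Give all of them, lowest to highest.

67.35 kHz, 82.05 kHz, 117.15 kHz

Frequencies that alias to 17.55 kHz are k·fs ± 17.55 kHz for integer k ≥ 0.
k=0: 17.55 kHz.
k=1: 32.25 kHz, 67.35 kHz.
k=2: 82.05 kHz, 117.15 kHz.
k=3: 131.85 kHz, 166.95 kHz.
Within [57.4 kHz, 129.35 kHz]: 67.35 kHz, 82.05 kHz, 117.15 kHz.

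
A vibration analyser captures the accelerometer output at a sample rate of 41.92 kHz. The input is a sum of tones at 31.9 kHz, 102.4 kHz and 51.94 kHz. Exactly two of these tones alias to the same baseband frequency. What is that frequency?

fs/2 = 20.96 kHz.
31.9 kHz > fs/2 = 20.96 kHz, folds to fs − 31.9 kHz = 10.02 kHz.
102.4 kHz mod fs = 18.56 kHz.
18.56 kHz ≤ fs/2 = 20.96 kHz, appears at 18.56 kHz.
51.94 kHz mod fs = 10.02 kHz.
10.02 kHz ≤ fs/2 = 20.96 kHz, appears at 10.02 kHz.
31.9 kHz and 51.94 kHz both map to 10.02 kHz.

10.02 kHz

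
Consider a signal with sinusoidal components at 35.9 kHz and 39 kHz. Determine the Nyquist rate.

Highest-frequency component: 39 kHz.
Nyquist rate = 2 × 39 kHz = 78 kHz.

78 kHz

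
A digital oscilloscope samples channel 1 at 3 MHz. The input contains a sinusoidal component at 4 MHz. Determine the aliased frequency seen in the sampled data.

1 MHz

4 MHz mod fs = 1 MHz.
1 MHz ≤ fs/2 = 1.5 MHz, appears at 1 MHz.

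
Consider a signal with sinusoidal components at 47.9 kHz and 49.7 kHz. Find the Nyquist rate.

Highest-frequency component: 49.7 kHz.
Nyquist rate = 2 × 49.7 kHz = 99.4 kHz.

99.4 kHz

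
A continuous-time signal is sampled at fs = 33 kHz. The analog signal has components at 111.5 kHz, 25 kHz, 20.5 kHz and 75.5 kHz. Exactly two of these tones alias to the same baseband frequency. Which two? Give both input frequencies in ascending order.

fs/2 = 16.5 kHz.
111.5 kHz mod fs = 12.5 kHz.
12.5 kHz ≤ fs/2 = 16.5 kHz, appears at 12.5 kHz.
25 kHz > fs/2 = 16.5 kHz, folds to fs − 25 kHz = 8 kHz.
20.5 kHz > fs/2 = 16.5 kHz, folds to fs − 20.5 kHz = 12.5 kHz.
75.5 kHz mod fs = 9.5 kHz.
9.5 kHz ≤ fs/2 = 16.5 kHz, appears at 9.5 kHz.
20.5 kHz and 111.5 kHz both map to 12.5 kHz.

20.5 kHz, 111.5 kHz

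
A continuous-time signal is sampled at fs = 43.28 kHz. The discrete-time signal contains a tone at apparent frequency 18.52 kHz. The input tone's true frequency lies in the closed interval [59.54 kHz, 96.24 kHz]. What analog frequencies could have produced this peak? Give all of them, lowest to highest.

61.8 kHz, 68.04 kHz

Frequencies that alias to 18.52 kHz are k·fs ± 18.52 kHz for integer k ≥ 0.
k=0: 18.52 kHz.
k=1: 24.76 kHz, 61.8 kHz.
k=2: 68.04 kHz, 105.08 kHz.
k=3: 111.32 kHz, 148.36 kHz.
Within [59.54 kHz, 96.24 kHz]: 61.8 kHz, 68.04 kHz.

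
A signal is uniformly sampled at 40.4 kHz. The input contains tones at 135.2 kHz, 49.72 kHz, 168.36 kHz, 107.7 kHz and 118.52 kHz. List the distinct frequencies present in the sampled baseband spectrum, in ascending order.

2.68 kHz, 6.76 kHz, 9.32 kHz, 13.5 kHz, 14 kHz

fs/2 = 20.2 kHz.
135.2 kHz mod fs = 14 kHz.
14 kHz ≤ fs/2 = 20.2 kHz, appears at 14 kHz.
49.72 kHz mod fs = 9.32 kHz.
9.32 kHz ≤ fs/2 = 20.2 kHz, appears at 9.32 kHz.
168.36 kHz mod fs = 6.76 kHz.
6.76 kHz ≤ fs/2 = 20.2 kHz, appears at 6.76 kHz.
107.7 kHz mod fs = 26.9 kHz.
26.9 kHz > fs/2 = 20.2 kHz, folds to fs − 26.9 kHz = 13.5 kHz.
118.52 kHz mod fs = 37.72 kHz.
37.72 kHz > fs/2 = 20.2 kHz, folds to fs − 37.72 kHz = 2.68 kHz.
Distinct values: {2.68 kHz, 6.76 kHz, 9.32 kHz, 13.5 kHz, 14 kHz}.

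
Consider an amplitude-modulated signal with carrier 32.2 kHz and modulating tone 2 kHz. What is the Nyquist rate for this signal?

68.4 kHz

AM sidebands sit at fc ± fm = 30.2 kHz and 34.2 kHz.
Highest-frequency component: 34.2 kHz.
Nyquist rate = 2 × 34.2 kHz = 68.4 kHz.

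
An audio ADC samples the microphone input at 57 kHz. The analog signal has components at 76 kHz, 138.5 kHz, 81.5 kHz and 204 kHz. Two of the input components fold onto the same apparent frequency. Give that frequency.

fs/2 = 28.5 kHz.
76 kHz mod fs = 19 kHz.
19 kHz ≤ fs/2 = 28.5 kHz, appears at 19 kHz.
138.5 kHz mod fs = 24.5 kHz.
24.5 kHz ≤ fs/2 = 28.5 kHz, appears at 24.5 kHz.
81.5 kHz mod fs = 24.5 kHz.
24.5 kHz ≤ fs/2 = 28.5 kHz, appears at 24.5 kHz.
204 kHz mod fs = 33 kHz.
33 kHz > fs/2 = 28.5 kHz, folds to fs − 33 kHz = 24 kHz.
81.5 kHz and 138.5 kHz both map to 24.5 kHz.

24.5 kHz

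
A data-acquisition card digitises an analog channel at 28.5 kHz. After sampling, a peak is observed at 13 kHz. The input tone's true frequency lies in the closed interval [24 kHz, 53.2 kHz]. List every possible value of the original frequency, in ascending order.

41.5 kHz, 44 kHz

Frequencies that alias to 13 kHz are k·fs ± 13 kHz for integer k ≥ 0.
k=0: 13 kHz.
k=1: 15.5 kHz, 41.5 kHz.
k=2: 44 kHz, 70 kHz.
k=3: 72.5 kHz, 98.5 kHz.
Within [24 kHz, 53.2 kHz]: 41.5 kHz, 44 kHz.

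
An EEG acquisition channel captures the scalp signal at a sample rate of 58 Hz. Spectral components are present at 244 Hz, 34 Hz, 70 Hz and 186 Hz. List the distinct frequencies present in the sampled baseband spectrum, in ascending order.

12 Hz, 24 Hz

fs/2 = 29 Hz.
244 Hz mod fs = 12 Hz.
12 Hz ≤ fs/2 = 29 Hz, appears at 12 Hz.
34 Hz > fs/2 = 29 Hz, folds to fs − 34 Hz = 24 Hz.
70 Hz mod fs = 12 Hz.
12 Hz ≤ fs/2 = 29 Hz, appears at 12 Hz.
186 Hz mod fs = 12 Hz.
12 Hz ≤ fs/2 = 29 Hz, appears at 12 Hz.
Distinct values: {12 Hz, 24 Hz}.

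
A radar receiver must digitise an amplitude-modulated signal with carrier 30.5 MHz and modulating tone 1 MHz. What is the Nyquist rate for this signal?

63 MHz

AM sidebands sit at fc ± fm = 29.5 MHz and 31.5 MHz.
Highest-frequency component: 31.5 MHz.
Nyquist rate = 2 × 31.5 MHz = 63 MHz.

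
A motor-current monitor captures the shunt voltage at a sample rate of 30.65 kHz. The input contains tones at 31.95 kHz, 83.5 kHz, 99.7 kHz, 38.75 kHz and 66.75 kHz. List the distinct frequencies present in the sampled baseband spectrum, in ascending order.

1.3 kHz, 5.45 kHz, 7.75 kHz, 8.1 kHz, 8.45 kHz

fs/2 = 15.325 kHz.
31.95 kHz mod fs = 1.3 kHz.
1.3 kHz ≤ fs/2 = 15.325 kHz, appears at 1.3 kHz.
83.5 kHz mod fs = 22.2 kHz.
22.2 kHz > fs/2 = 15.325 kHz, folds to fs − 22.2 kHz = 8.45 kHz.
99.7 kHz mod fs = 7.75 kHz.
7.75 kHz ≤ fs/2 = 15.325 kHz, appears at 7.75 kHz.
38.75 kHz mod fs = 8.1 kHz.
8.1 kHz ≤ fs/2 = 15.325 kHz, appears at 8.1 kHz.
66.75 kHz mod fs = 5.45 kHz.
5.45 kHz ≤ fs/2 = 15.325 kHz, appears at 5.45 kHz.
Distinct values: {1.3 kHz, 5.45 kHz, 7.75 kHz, 8.1 kHz, 8.45 kHz}.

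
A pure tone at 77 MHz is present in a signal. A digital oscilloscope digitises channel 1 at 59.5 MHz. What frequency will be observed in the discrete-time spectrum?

77 MHz mod fs = 17.5 MHz.
17.5 MHz ≤ fs/2 = 29.75 MHz, appears at 17.5 MHz.

17.5 MHz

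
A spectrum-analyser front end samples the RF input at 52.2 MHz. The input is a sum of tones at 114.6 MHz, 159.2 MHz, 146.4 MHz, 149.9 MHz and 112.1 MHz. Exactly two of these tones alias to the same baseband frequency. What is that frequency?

10.2 MHz

fs/2 = 26.1 MHz.
114.6 MHz mod fs = 10.2 MHz.
10.2 MHz ≤ fs/2 = 26.1 MHz, appears at 10.2 MHz.
159.2 MHz mod fs = 2.6 MHz.
2.6 MHz ≤ fs/2 = 26.1 MHz, appears at 2.6 MHz.
146.4 MHz mod fs = 42 MHz.
42 MHz > fs/2 = 26.1 MHz, folds to fs − 42 MHz = 10.2 MHz.
149.9 MHz mod fs = 45.5 MHz.
45.5 MHz > fs/2 = 26.1 MHz, folds to fs − 45.5 MHz = 6.7 MHz.
112.1 MHz mod fs = 7.7 MHz.
7.7 MHz ≤ fs/2 = 26.1 MHz, appears at 7.7 MHz.
114.6 MHz and 146.4 MHz both map to 10.2 MHz.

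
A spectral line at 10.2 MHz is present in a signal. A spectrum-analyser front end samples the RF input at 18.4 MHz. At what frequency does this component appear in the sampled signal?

8.2 MHz

10.2 MHz > fs/2 = 9.2 MHz, folds to fs − 10.2 MHz = 8.2 MHz.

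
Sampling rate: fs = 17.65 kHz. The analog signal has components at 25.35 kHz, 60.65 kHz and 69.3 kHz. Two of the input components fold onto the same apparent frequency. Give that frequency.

7.7 kHz

fs/2 = 8.825 kHz.
25.35 kHz mod fs = 7.7 kHz.
7.7 kHz ≤ fs/2 = 8.825 kHz, appears at 7.7 kHz.
60.65 kHz mod fs = 7.7 kHz.
7.7 kHz ≤ fs/2 = 8.825 kHz, appears at 7.7 kHz.
69.3 kHz mod fs = 16.35 kHz.
16.35 kHz > fs/2 = 8.825 kHz, folds to fs − 16.35 kHz = 1.3 kHz.
25.35 kHz and 60.65 kHz both map to 7.7 kHz.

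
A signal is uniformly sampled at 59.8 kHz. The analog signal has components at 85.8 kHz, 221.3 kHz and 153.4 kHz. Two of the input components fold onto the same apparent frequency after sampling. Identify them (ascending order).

85.8 kHz, 153.4 kHz

fs/2 = 29.9 kHz.
85.8 kHz mod fs = 26 kHz.
26 kHz ≤ fs/2 = 29.9 kHz, appears at 26 kHz.
221.3 kHz mod fs = 41.9 kHz.
41.9 kHz > fs/2 = 29.9 kHz, folds to fs − 41.9 kHz = 17.9 kHz.
153.4 kHz mod fs = 33.8 kHz.
33.8 kHz > fs/2 = 29.9 kHz, folds to fs − 33.8 kHz = 26 kHz.
85.8 kHz and 153.4 kHz both map to 26 kHz.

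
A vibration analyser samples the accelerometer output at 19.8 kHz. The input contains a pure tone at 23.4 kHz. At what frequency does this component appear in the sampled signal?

23.4 kHz mod fs = 3.6 kHz.
3.6 kHz ≤ fs/2 = 9.9 kHz, appears at 3.6 kHz.

3.6 kHz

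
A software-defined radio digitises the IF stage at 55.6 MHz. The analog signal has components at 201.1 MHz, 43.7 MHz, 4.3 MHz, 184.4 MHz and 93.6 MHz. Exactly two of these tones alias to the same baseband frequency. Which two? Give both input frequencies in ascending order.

fs/2 = 27.8 MHz.
201.1 MHz mod fs = 34.3 MHz.
34.3 MHz > fs/2 = 27.8 MHz, folds to fs − 34.3 MHz = 21.3 MHz.
43.7 MHz > fs/2 = 27.8 MHz, folds to fs − 43.7 MHz = 11.9 MHz.
4.3 MHz ≤ fs/2 = 27.8 MHz, passes unchanged.
184.4 MHz mod fs = 17.6 MHz.
17.6 MHz ≤ fs/2 = 27.8 MHz, appears at 17.6 MHz.
93.6 MHz mod fs = 38 MHz.
38 MHz > fs/2 = 27.8 MHz, folds to fs − 38 MHz = 17.6 MHz.
93.6 MHz and 184.4 MHz both map to 17.6 MHz.

93.6 MHz, 184.4 MHz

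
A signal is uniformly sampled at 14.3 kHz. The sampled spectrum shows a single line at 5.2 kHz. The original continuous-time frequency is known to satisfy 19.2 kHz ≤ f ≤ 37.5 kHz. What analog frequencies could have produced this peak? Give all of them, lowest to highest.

19.5 kHz, 23.4 kHz, 33.8 kHz

Frequencies that alias to 5.2 kHz are k·fs ± 5.2 kHz for integer k ≥ 0.
k=0: 5.2 kHz.
k=1: 9.1 kHz, 19.5 kHz.
k=2: 23.4 kHz, 33.8 kHz.
k=3: 37.7 kHz, 48.1 kHz.
Within [19.2 kHz, 37.5 kHz]: 19.5 kHz, 23.4 kHz, 33.8 kHz.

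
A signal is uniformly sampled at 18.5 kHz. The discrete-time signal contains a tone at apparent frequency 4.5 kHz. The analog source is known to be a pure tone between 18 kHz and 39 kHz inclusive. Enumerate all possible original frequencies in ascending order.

23 kHz, 32.5 kHz

Frequencies that alias to 4.5 kHz are k·fs ± 4.5 kHz for integer k ≥ 0.
k=0: 4.5 kHz.
k=1: 14 kHz, 23 kHz.
k=2: 32.5 kHz, 41.5 kHz.
k=3: 51 kHz, 60 kHz.
Within [18 kHz, 39 kHz]: 23 kHz, 32.5 kHz.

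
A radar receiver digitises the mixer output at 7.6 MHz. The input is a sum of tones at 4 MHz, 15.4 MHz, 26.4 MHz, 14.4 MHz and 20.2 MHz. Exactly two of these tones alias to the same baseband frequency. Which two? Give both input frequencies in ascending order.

fs/2 = 3.8 MHz.
4 MHz > fs/2 = 3.8 MHz, folds to fs − 4 MHz = 3.6 MHz.
15.4 MHz mod fs = 0.2 MHz.
0.2 MHz ≤ fs/2 = 3.8 MHz, appears at 0.2 MHz.
26.4 MHz mod fs = 3.6 MHz.
3.6 MHz ≤ fs/2 = 3.8 MHz, appears at 3.6 MHz.
14.4 MHz mod fs = 6.8 MHz.
6.8 MHz > fs/2 = 3.8 MHz, folds to fs − 6.8 MHz = 0.8 MHz.
20.2 MHz mod fs = 5 MHz.
5 MHz > fs/2 = 3.8 MHz, folds to fs − 5 MHz = 2.6 MHz.
4 MHz and 26.4 MHz both map to 3.6 MHz.

4 MHz, 26.4 MHz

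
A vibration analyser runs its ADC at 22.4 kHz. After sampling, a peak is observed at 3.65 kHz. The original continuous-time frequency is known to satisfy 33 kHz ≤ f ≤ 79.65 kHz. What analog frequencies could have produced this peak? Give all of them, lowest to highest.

41.15 kHz, 48.45 kHz, 63.55 kHz, 70.85 kHz

Frequencies that alias to 3.65 kHz are k·fs ± 3.65 kHz for integer k ≥ 0.
k=0: 3.65 kHz.
k=1: 18.75 kHz, 26.05 kHz.
k=2: 41.15 kHz, 48.45 kHz.
k=3: 63.55 kHz, 70.85 kHz.
k=4: 85.95 kHz, 93.25 kHz.
Within [33 kHz, 79.65 kHz]: 41.15 kHz, 48.45 kHz, 63.55 kHz, 70.85 kHz.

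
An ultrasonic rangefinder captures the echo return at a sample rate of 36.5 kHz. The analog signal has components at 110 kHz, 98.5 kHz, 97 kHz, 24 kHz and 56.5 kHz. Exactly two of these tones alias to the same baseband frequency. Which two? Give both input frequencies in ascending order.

fs/2 = 18.25 kHz.
110 kHz mod fs = 0.5 kHz.
0.5 kHz ≤ fs/2 = 18.25 kHz, appears at 0.5 kHz.
98.5 kHz mod fs = 25.5 kHz.
25.5 kHz > fs/2 = 18.25 kHz, folds to fs − 25.5 kHz = 11 kHz.
97 kHz mod fs = 24 kHz.
24 kHz > fs/2 = 18.25 kHz, folds to fs − 24 kHz = 12.5 kHz.
24 kHz > fs/2 = 18.25 kHz, folds to fs − 24 kHz = 12.5 kHz.
56.5 kHz mod fs = 20 kHz.
20 kHz > fs/2 = 18.25 kHz, folds to fs − 20 kHz = 16.5 kHz.
24 kHz and 97 kHz both map to 12.5 kHz.

24 kHz, 97 kHz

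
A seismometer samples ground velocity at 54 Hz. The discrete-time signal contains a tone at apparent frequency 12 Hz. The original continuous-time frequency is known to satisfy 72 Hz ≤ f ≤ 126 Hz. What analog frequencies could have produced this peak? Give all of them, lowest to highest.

Frequencies that alias to 12 Hz are k·fs ± 12 Hz for integer k ≥ 0.
k=0: 12 Hz.
k=1: 42 Hz, 66 Hz.
k=2: 96 Hz, 120 Hz.
k=3: 150 Hz, 174 Hz.
Within [72 Hz, 126 Hz]: 96 Hz, 120 Hz.

96 Hz, 120 Hz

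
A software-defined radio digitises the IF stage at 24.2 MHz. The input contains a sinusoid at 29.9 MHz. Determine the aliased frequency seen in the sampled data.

5.7 MHz

29.9 MHz mod fs = 5.7 MHz.
5.7 MHz ≤ fs/2 = 12.1 MHz, appears at 5.7 MHz.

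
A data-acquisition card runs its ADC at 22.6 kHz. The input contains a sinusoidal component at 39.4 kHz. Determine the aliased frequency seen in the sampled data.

39.4 kHz mod fs = 16.8 kHz.
16.8 kHz > fs/2 = 11.3 kHz, folds to fs − 16.8 kHz = 5.8 kHz.

5.8 kHz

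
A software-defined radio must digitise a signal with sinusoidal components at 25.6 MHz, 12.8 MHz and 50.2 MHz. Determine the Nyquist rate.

100.4 MHz

Highest-frequency component: 50.2 MHz.
Nyquist rate = 2 × 50.2 MHz = 100.4 MHz.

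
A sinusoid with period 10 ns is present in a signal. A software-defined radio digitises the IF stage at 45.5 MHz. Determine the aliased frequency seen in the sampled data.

9 MHz

T = 10 ns → f = 1/T = 100 MHz.
100 MHz mod fs = 9 MHz.
9 MHz ≤ fs/2 = 22.75 MHz, appears at 9 MHz.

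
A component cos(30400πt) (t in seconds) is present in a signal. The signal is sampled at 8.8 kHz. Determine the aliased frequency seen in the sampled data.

ω = 30400π rad/s → f = ω/(2π) = 15200 Hz = 15.2 kHz.
15.2 kHz mod fs = 6.4 kHz.
6.4 kHz > fs/2 = 4.4 kHz, folds to fs − 6.4 kHz = 2.4 kHz.

2.4 kHz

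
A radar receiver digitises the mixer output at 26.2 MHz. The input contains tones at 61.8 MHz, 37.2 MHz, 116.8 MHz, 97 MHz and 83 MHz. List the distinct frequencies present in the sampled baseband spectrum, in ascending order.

fs/2 = 13.1 MHz.
61.8 MHz mod fs = 9.4 MHz.
9.4 MHz ≤ fs/2 = 13.1 MHz, appears at 9.4 MHz.
37.2 MHz mod fs = 11 MHz.
11 MHz ≤ fs/2 = 13.1 MHz, appears at 11 MHz.
116.8 MHz mod fs = 12 MHz.
12 MHz ≤ fs/2 = 13.1 MHz, appears at 12 MHz.
97 MHz mod fs = 18.4 MHz.
18.4 MHz > fs/2 = 13.1 MHz, folds to fs − 18.4 MHz = 7.8 MHz.
83 MHz mod fs = 4.4 MHz.
4.4 MHz ≤ fs/2 = 13.1 MHz, appears at 4.4 MHz.
Distinct values: {4.4 MHz, 7.8 MHz, 9.4 MHz, 11 MHz, 12 MHz}.

4.4 MHz, 7.8 MHz, 9.4 MHz, 11 MHz, 12 MHz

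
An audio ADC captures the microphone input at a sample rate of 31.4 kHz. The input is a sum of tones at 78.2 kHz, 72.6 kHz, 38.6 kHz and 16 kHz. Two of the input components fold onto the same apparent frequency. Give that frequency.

15.4 kHz

fs/2 = 15.7 kHz.
78.2 kHz mod fs = 15.4 kHz.
15.4 kHz ≤ fs/2 = 15.7 kHz, appears at 15.4 kHz.
72.6 kHz mod fs = 9.8 kHz.
9.8 kHz ≤ fs/2 = 15.7 kHz, appears at 9.8 kHz.
38.6 kHz mod fs = 7.2 kHz.
7.2 kHz ≤ fs/2 = 15.7 kHz, appears at 7.2 kHz.
16 kHz > fs/2 = 15.7 kHz, folds to fs − 16 kHz = 15.4 kHz.
16 kHz and 78.2 kHz both map to 15.4 kHz.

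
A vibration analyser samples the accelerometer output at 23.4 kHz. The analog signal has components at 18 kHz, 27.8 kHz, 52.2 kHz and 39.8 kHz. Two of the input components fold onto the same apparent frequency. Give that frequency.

fs/2 = 11.7 kHz.
18 kHz > fs/2 = 11.7 kHz, folds to fs − 18 kHz = 5.4 kHz.
27.8 kHz mod fs = 4.4 kHz.
4.4 kHz ≤ fs/2 = 11.7 kHz, appears at 4.4 kHz.
52.2 kHz mod fs = 5.4 kHz.
5.4 kHz ≤ fs/2 = 11.7 kHz, appears at 5.4 kHz.
39.8 kHz mod fs = 16.4 kHz.
16.4 kHz > fs/2 = 11.7 kHz, folds to fs − 16.4 kHz = 7 kHz.
18 kHz and 52.2 kHz both map to 5.4 kHz.

5.4 kHz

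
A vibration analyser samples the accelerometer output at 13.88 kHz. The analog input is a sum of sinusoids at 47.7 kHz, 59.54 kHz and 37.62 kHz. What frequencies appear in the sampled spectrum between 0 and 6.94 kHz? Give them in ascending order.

4.02 kHz, 6.06 kHz

fs/2 = 6.94 kHz.
47.7 kHz mod fs = 6.06 kHz.
6.06 kHz ≤ fs/2 = 6.94 kHz, appears at 6.06 kHz.
59.54 kHz mod fs = 4.02 kHz.
4.02 kHz ≤ fs/2 = 6.94 kHz, appears at 4.02 kHz.
37.62 kHz mod fs = 9.86 kHz.
9.86 kHz > fs/2 = 6.94 kHz, folds to fs − 9.86 kHz = 4.02 kHz.
Distinct values: {4.02 kHz, 6.06 kHz}.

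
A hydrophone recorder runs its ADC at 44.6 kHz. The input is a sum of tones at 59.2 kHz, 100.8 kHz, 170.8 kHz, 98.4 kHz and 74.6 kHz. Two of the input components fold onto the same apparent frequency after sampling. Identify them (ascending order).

fs/2 = 22.3 kHz.
59.2 kHz mod fs = 14.6 kHz.
14.6 kHz ≤ fs/2 = 22.3 kHz, appears at 14.6 kHz.
100.8 kHz mod fs = 11.6 kHz.
11.6 kHz ≤ fs/2 = 22.3 kHz, appears at 11.6 kHz.
170.8 kHz mod fs = 37 kHz.
37 kHz > fs/2 = 22.3 kHz, folds to fs − 37 kHz = 7.6 kHz.
98.4 kHz mod fs = 9.2 kHz.
9.2 kHz ≤ fs/2 = 22.3 kHz, appears at 9.2 kHz.
74.6 kHz mod fs = 30 kHz.
30 kHz > fs/2 = 22.3 kHz, folds to fs − 30 kHz = 14.6 kHz.
59.2 kHz and 74.6 kHz both map to 14.6 kHz.

59.2 kHz, 74.6 kHz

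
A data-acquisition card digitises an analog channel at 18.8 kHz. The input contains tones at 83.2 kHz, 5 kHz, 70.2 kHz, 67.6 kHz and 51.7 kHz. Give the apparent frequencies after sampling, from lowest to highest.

4.7 kHz, 5 kHz, 7.6 kHz, 8 kHz

fs/2 = 9.4 kHz.
83.2 kHz mod fs = 8 kHz.
8 kHz ≤ fs/2 = 9.4 kHz, appears at 8 kHz.
5 kHz ≤ fs/2 = 9.4 kHz, passes unchanged.
70.2 kHz mod fs = 13.8 kHz.
13.8 kHz > fs/2 = 9.4 kHz, folds to fs − 13.8 kHz = 5 kHz.
67.6 kHz mod fs = 11.2 kHz.
11.2 kHz > fs/2 = 9.4 kHz, folds to fs − 11.2 kHz = 7.6 kHz.
51.7 kHz mod fs = 14.1 kHz.
14.1 kHz > fs/2 = 9.4 kHz, folds to fs − 14.1 kHz = 4.7 kHz.
Distinct values: {4.7 kHz, 5 kHz, 7.6 kHz, 8 kHz}.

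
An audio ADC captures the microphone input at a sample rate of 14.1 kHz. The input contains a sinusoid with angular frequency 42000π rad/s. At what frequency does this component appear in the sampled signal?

ω = 42000π rad/s → f = ω/(2π) = 21000 Hz = 21 kHz.
21 kHz mod fs = 6.9 kHz.
6.9 kHz ≤ fs/2 = 7.05 kHz, appears at 6.9 kHz.

6.9 kHz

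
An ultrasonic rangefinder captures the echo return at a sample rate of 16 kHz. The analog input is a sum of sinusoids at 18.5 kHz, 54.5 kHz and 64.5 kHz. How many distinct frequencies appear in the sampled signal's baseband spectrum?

3

fs/2 = 8 kHz.
18.5 kHz mod fs = 2.5 kHz.
2.5 kHz ≤ fs/2 = 8 kHz, appears at 2.5 kHz.
54.5 kHz mod fs = 6.5 kHz.
6.5 kHz ≤ fs/2 = 8 kHz, appears at 6.5 kHz.
64.5 kHz mod fs = 0.5 kHz.
0.5 kHz ≤ fs/2 = 8 kHz, appears at 0.5 kHz.
Distinct values: {0.5 kHz, 2.5 kHz, 6.5 kHz} → 3.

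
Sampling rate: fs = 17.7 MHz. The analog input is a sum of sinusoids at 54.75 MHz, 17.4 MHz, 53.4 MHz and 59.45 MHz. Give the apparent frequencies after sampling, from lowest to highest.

fs/2 = 8.85 MHz.
54.75 MHz mod fs = 1.65 MHz.
1.65 MHz ≤ fs/2 = 8.85 MHz, appears at 1.65 MHz.
17.4 MHz > fs/2 = 8.85 MHz, folds to fs − 17.4 MHz = 0.3 MHz.
53.4 MHz mod fs = 0.3 MHz.
0.3 MHz ≤ fs/2 = 8.85 MHz, appears at 0.3 MHz.
59.45 MHz mod fs = 6.35 MHz.
6.35 MHz ≤ fs/2 = 8.85 MHz, appears at 6.35 MHz.
Distinct values: {0.3 MHz, 1.65 MHz, 6.35 MHz}.

0.3 MHz, 1.65 MHz, 6.35 MHz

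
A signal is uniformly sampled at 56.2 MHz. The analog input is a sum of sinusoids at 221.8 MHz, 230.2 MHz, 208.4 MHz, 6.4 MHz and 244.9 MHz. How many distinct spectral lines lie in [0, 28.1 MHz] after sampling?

5

fs/2 = 28.1 MHz.
221.8 MHz mod fs = 53.2 MHz.
53.2 MHz > fs/2 = 28.1 MHz, folds to fs − 53.2 MHz = 3 MHz.
230.2 MHz mod fs = 5.4 MHz.
5.4 MHz ≤ fs/2 = 28.1 MHz, appears at 5.4 MHz.
208.4 MHz mod fs = 39.8 MHz.
39.8 MHz > fs/2 = 28.1 MHz, folds to fs − 39.8 MHz = 16.4 MHz.
6.4 MHz ≤ fs/2 = 28.1 MHz, passes unchanged.
244.9 MHz mod fs = 20.1 MHz.
20.1 MHz ≤ fs/2 = 28.1 MHz, appears at 20.1 MHz.
Distinct values: {3 MHz, 5.4 MHz, 6.4 MHz, 16.4 MHz, 20.1 MHz} → 5.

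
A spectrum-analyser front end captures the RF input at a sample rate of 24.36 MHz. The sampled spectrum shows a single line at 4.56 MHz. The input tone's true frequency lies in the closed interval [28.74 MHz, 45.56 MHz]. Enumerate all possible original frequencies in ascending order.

Frequencies that alias to 4.56 MHz are k·fs ± 4.56 MHz for integer k ≥ 0.
k=0: 4.56 MHz.
k=1: 19.8 MHz, 28.92 MHz.
k=2: 44.16 MHz, 53.28 MHz.
k=3: 68.52 MHz, 77.64 MHz.
Within [28.74 MHz, 45.56 MHz]: 28.92 MHz, 44.16 MHz.

28.92 MHz, 44.16 MHz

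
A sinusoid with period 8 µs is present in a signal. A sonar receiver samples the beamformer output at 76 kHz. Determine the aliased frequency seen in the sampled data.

27 kHz

T = 8 µs → f = 1/T = 125 kHz.
125 kHz mod fs = 49 kHz.
49 kHz > fs/2 = 38 kHz, folds to fs − 49 kHz = 27 kHz.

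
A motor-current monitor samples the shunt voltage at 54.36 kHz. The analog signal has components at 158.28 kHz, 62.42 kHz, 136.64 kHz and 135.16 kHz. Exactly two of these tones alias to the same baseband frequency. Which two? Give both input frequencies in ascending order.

135.16 kHz, 136.64 kHz

fs/2 = 27.18 kHz.
158.28 kHz mod fs = 49.56 kHz.
49.56 kHz > fs/2 = 27.18 kHz, folds to fs − 49.56 kHz = 4.8 kHz.
62.42 kHz mod fs = 8.06 kHz.
8.06 kHz ≤ fs/2 = 27.18 kHz, appears at 8.06 kHz.
136.64 kHz mod fs = 27.92 kHz.
27.92 kHz > fs/2 = 27.18 kHz, folds to fs − 27.92 kHz = 26.44 kHz.
135.16 kHz mod fs = 26.44 kHz.
26.44 kHz ≤ fs/2 = 27.18 kHz, appears at 26.44 kHz.
135.16 kHz and 136.64 kHz both map to 26.44 kHz.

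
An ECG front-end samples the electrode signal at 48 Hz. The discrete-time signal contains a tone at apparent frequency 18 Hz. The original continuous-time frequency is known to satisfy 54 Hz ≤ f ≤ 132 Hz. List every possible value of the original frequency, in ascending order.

66 Hz, 78 Hz, 114 Hz, 126 Hz

Frequencies that alias to 18 Hz are k·fs ± 18 Hz for integer k ≥ 0.
k=0: 18 Hz.
k=1: 30 Hz, 66 Hz.
k=2: 78 Hz, 114 Hz.
k=3: 126 Hz, 162 Hz.
k=4: 174 Hz, 210 Hz.
Within [54 Hz, 132 Hz]: 66 Hz, 78 Hz, 114 Hz, 126 Hz.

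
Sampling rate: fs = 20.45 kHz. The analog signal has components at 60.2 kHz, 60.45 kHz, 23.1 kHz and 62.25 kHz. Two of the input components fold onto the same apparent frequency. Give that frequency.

0.9 kHz

fs/2 = 10.225 kHz.
60.2 kHz mod fs = 19.3 kHz.
19.3 kHz > fs/2 = 10.225 kHz, folds to fs − 19.3 kHz = 1.15 kHz.
60.45 kHz mod fs = 19.55 kHz.
19.55 kHz > fs/2 = 10.225 kHz, folds to fs − 19.55 kHz = 0.9 kHz.
23.1 kHz mod fs = 2.65 kHz.
2.65 kHz ≤ fs/2 = 10.225 kHz, appears at 2.65 kHz.
62.25 kHz mod fs = 0.9 kHz.
0.9 kHz ≤ fs/2 = 10.225 kHz, appears at 0.9 kHz.
60.45 kHz and 62.25 kHz both map to 0.9 kHz.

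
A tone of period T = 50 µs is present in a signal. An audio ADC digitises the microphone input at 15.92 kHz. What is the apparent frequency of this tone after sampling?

4.08 kHz

T = 50 µs → f = 1/T = 20 kHz.
20 kHz mod fs = 4.08 kHz.
4.08 kHz ≤ fs/2 = 7.96 kHz, appears at 4.08 kHz.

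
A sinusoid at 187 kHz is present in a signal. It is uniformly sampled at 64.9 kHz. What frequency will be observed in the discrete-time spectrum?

187 kHz mod fs = 57.2 kHz.
57.2 kHz > fs/2 = 32.45 kHz, folds to fs − 57.2 kHz = 7.7 kHz.

7.7 kHz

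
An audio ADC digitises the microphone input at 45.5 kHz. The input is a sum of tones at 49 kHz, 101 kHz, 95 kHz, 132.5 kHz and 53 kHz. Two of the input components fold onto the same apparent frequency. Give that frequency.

4 kHz

fs/2 = 22.75 kHz.
49 kHz mod fs = 3.5 kHz.
3.5 kHz ≤ fs/2 = 22.75 kHz, appears at 3.5 kHz.
101 kHz mod fs = 10 kHz.
10 kHz ≤ fs/2 = 22.75 kHz, appears at 10 kHz.
95 kHz mod fs = 4 kHz.
4 kHz ≤ fs/2 = 22.75 kHz, appears at 4 kHz.
132.5 kHz mod fs = 41.5 kHz.
41.5 kHz > fs/2 = 22.75 kHz, folds to fs − 41.5 kHz = 4 kHz.
53 kHz mod fs = 7.5 kHz.
7.5 kHz ≤ fs/2 = 22.75 kHz, appears at 7.5 kHz.
95 kHz and 132.5 kHz both map to 4 kHz.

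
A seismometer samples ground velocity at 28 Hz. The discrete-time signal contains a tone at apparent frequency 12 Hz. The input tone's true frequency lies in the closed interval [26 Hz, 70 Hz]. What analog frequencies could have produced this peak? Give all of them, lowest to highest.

Frequencies that alias to 12 Hz are k·fs ± 12 Hz for integer k ≥ 0.
k=0: 12 Hz.
k=1: 16 Hz, 40 Hz.
k=2: 44 Hz, 68 Hz.
k=3: 72 Hz, 96 Hz.
Within [26 Hz, 70 Hz]: 40 Hz, 44 Hz, 68 Hz.

40 Hz, 44 Hz, 68 Hz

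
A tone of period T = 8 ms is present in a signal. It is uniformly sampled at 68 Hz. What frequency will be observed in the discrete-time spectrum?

T = 8 ms → f = 1/T = 125 Hz.
125 Hz mod fs = 57 Hz.
57 Hz > fs/2 = 34 Hz, folds to fs − 57 Hz = 11 Hz.

11 Hz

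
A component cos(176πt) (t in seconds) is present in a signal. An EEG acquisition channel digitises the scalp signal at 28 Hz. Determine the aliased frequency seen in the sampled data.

4 Hz

ω = 176π rad/s → f = ω/(2π) = 88 Hz.
88 Hz mod fs = 4 Hz.
4 Hz ≤ fs/2 = 14 Hz, appears at 4 Hz.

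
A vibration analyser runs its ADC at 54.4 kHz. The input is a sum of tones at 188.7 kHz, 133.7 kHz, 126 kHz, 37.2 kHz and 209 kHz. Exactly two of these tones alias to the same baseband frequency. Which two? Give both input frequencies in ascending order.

37.2 kHz, 126 kHz

fs/2 = 27.2 kHz.
188.7 kHz mod fs = 25.5 kHz.
25.5 kHz ≤ fs/2 = 27.2 kHz, appears at 25.5 kHz.
133.7 kHz mod fs = 24.9 kHz.
24.9 kHz ≤ fs/2 = 27.2 kHz, appears at 24.9 kHz.
126 kHz mod fs = 17.2 kHz.
17.2 kHz ≤ fs/2 = 27.2 kHz, appears at 17.2 kHz.
37.2 kHz > fs/2 = 27.2 kHz, folds to fs − 37.2 kHz = 17.2 kHz.
209 kHz mod fs = 45.8 kHz.
45.8 kHz > fs/2 = 27.2 kHz, folds to fs − 45.8 kHz = 8.6 kHz.
37.2 kHz and 126 kHz both map to 17.2 kHz.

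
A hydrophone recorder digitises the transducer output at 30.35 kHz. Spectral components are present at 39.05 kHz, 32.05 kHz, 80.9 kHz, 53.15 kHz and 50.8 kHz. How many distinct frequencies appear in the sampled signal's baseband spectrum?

5

fs/2 = 15.175 kHz.
39.05 kHz mod fs = 8.7 kHz.
8.7 kHz ≤ fs/2 = 15.175 kHz, appears at 8.7 kHz.
32.05 kHz mod fs = 1.7 kHz.
1.7 kHz ≤ fs/2 = 15.175 kHz, appears at 1.7 kHz.
80.9 kHz mod fs = 20.2 kHz.
20.2 kHz > fs/2 = 15.175 kHz, folds to fs − 20.2 kHz = 10.15 kHz.
53.15 kHz mod fs = 22.8 kHz.
22.8 kHz > fs/2 = 15.175 kHz, folds to fs − 22.8 kHz = 7.55 kHz.
50.8 kHz mod fs = 20.45 kHz.
20.45 kHz > fs/2 = 15.175 kHz, folds to fs − 20.45 kHz = 9.9 kHz.
Distinct values: {1.7 kHz, 7.55 kHz, 8.7 kHz, 9.9 kHz, 10.15 kHz} → 5.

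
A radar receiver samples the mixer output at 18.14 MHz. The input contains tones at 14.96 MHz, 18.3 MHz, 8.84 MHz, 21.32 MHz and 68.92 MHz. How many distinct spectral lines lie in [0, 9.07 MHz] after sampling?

fs/2 = 9.07 MHz.
14.96 MHz > fs/2 = 9.07 MHz, folds to fs − 14.96 MHz = 3.18 MHz.
18.3 MHz mod fs = 0.16 MHz.
0.16 MHz ≤ fs/2 = 9.07 MHz, appears at 0.16 MHz.
8.84 MHz ≤ fs/2 = 9.07 MHz, passes unchanged.
21.32 MHz mod fs = 3.18 MHz.
3.18 MHz ≤ fs/2 = 9.07 MHz, appears at 3.18 MHz.
68.92 MHz mod fs = 14.5 MHz.
14.5 MHz > fs/2 = 9.07 MHz, folds to fs − 14.5 MHz = 3.64 MHz.
Distinct values: {0.16 MHz, 3.18 MHz, 3.64 MHz, 8.84 MHz} → 4.

4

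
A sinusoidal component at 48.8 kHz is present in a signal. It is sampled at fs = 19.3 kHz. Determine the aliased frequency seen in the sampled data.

9.1 kHz

48.8 kHz mod fs = 10.2 kHz.
10.2 kHz > fs/2 = 9.65 kHz, folds to fs − 10.2 kHz = 9.1 kHz.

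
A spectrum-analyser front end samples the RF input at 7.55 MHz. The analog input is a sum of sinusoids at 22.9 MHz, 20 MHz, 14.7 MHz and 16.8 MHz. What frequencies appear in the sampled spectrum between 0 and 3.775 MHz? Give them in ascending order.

0.25 MHz, 0.4 MHz, 1.7 MHz, 2.65 MHz

fs/2 = 3.775 MHz.
22.9 MHz mod fs = 0.25 MHz.
0.25 MHz ≤ fs/2 = 3.775 MHz, appears at 0.25 MHz.
20 MHz mod fs = 4.9 MHz.
4.9 MHz > fs/2 = 3.775 MHz, folds to fs − 4.9 MHz = 2.65 MHz.
14.7 MHz mod fs = 7.15 MHz.
7.15 MHz > fs/2 = 3.775 MHz, folds to fs − 7.15 MHz = 0.4 MHz.
16.8 MHz mod fs = 1.7 MHz.
1.7 MHz ≤ fs/2 = 3.775 MHz, appears at 1.7 MHz.
Distinct values: {0.25 MHz, 0.4 MHz, 1.7 MHz, 2.65 MHz}.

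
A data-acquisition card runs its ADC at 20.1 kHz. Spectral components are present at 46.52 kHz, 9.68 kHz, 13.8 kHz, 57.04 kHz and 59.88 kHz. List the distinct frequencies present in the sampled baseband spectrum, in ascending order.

0.42 kHz, 3.26 kHz, 6.3 kHz, 6.32 kHz, 9.68 kHz

fs/2 = 10.05 kHz.
46.52 kHz mod fs = 6.32 kHz.
6.32 kHz ≤ fs/2 = 10.05 kHz, appears at 6.32 kHz.
9.68 kHz ≤ fs/2 = 10.05 kHz, passes unchanged.
13.8 kHz > fs/2 = 10.05 kHz, folds to fs − 13.8 kHz = 6.3 kHz.
57.04 kHz mod fs = 16.84 kHz.
16.84 kHz > fs/2 = 10.05 kHz, folds to fs − 16.84 kHz = 3.26 kHz.
59.88 kHz mod fs = 19.68 kHz.
19.68 kHz > fs/2 = 10.05 kHz, folds to fs − 19.68 kHz = 0.42 kHz.
Distinct values: {0.42 kHz, 3.26 kHz, 6.3 kHz, 6.32 kHz, 9.68 kHz}.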